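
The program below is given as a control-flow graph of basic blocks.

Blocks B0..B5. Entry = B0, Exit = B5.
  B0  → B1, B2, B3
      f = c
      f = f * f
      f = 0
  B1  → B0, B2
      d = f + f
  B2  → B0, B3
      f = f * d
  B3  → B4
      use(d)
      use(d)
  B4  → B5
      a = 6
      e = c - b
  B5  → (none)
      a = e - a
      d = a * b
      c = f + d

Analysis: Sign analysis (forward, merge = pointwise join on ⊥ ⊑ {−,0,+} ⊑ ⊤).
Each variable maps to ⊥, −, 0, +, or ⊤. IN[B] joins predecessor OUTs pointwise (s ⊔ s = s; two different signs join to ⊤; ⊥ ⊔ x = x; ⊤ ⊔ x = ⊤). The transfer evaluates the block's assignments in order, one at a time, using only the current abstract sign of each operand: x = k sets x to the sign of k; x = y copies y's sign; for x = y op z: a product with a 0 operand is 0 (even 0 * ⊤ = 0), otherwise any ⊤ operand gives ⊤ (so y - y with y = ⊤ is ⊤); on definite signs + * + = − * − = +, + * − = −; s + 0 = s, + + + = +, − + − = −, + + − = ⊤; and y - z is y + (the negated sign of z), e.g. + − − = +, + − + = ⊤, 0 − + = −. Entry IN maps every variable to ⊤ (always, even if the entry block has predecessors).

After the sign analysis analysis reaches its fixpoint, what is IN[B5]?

Answer: {a: +, b: ⊤, c: ⊤, d: ⊤, e: ⊤, f: 0}

Working:
Fixpoint table:
  B0: | IN=(all ⊤) | OUT={f:0; rest ⊤}
  B1: | IN={f:0; rest ⊤} | OUT={d:0, f:0; rest ⊤}
  B2: | IN={f:0; rest ⊤} | OUT={f:0; rest ⊤}
  B3: | IN={f:0; rest ⊤} | OUT={f:0; rest ⊤}
  B4: | IN={f:0; rest ⊤} | OUT={a:+, f:0; rest ⊤}
  B5: | IN={a:+, f:0; rest ⊤} | OUT={f:0; rest ⊤}

Merge at B5: IN[B5] = OUT[B4] = {a: +, b: ⊤, c: ⊤, d: ⊤, e: ⊤, f: 0}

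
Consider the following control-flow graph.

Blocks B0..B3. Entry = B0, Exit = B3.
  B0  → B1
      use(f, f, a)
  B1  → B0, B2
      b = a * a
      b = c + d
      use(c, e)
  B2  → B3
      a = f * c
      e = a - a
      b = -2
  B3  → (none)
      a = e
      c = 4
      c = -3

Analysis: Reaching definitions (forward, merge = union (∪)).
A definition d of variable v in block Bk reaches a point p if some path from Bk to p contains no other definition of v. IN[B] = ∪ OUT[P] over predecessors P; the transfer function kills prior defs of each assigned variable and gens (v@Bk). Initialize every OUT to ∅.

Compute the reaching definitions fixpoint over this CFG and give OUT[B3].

Answer: {a@B3, b@B2, c@B3, e@B2}

Working:
Per-block solution:
  B0: | IN={b@B1} | OUT={b@B1}
  B1: | IN={b@B1} | OUT={b@B1}
  B2: | IN={b@B1} | OUT={a@B2, b@B2, e@B2}
  B3: | IN={a@B2, b@B2, e@B2} | OUT={a@B3, b@B2, c@B3, e@B2}

Merge at B3: IN[B3] = OUT[B2] = {a@B2, b@B2, e@B2}
Applying B3's transfer function to that IN value gives OUT[B3] (row B3 above).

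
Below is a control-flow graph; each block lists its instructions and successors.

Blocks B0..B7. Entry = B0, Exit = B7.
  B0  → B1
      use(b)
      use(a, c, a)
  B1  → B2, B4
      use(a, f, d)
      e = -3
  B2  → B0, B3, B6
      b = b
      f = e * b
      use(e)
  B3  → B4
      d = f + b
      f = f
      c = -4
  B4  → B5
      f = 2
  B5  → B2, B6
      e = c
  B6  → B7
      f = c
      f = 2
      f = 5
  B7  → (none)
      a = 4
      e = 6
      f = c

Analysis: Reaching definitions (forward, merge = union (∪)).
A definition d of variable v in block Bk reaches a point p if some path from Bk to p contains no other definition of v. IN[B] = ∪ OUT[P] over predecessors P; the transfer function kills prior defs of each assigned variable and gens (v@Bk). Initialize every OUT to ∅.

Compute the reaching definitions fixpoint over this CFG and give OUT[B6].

Fixpoint table:
  B0:   IN={b@B2, c@B3, d@B3, e@B1, e@B5, f@B2}   OUT={b@B2, c@B3, d@B3, e@B1, e@B5, f@B2}
  B1:   IN={b@B2, c@B3, d@B3, e@B1, e@B5, f@B2}   OUT={b@B2, c@B3, d@B3, e@B1, f@B2}
  B2:   IN={b@B2, c@B3, d@B3, e@B1, e@B5, f@B2, f@B4}   OUT={b@B2, c@B3, d@B3, e@B1, e@B5, f@B2}
  B3:   IN={b@B2, c@B3, d@B3, e@B1, e@B5, f@B2}   OUT={b@B2, c@B3, d@B3, e@B1, e@B5, f@B3}
  B4:   IN={b@B2, c@B3, d@B3, e@B1, e@B5, f@B2, f@B3}   OUT={b@B2, c@B3, d@B3, e@B1, e@B5, f@B4}
  B5:   IN={b@B2, c@B3, d@B3, e@B1, e@B5, f@B4}   OUT={b@B2, c@B3, d@B3, e@B5, f@B4}
  B6:   IN={b@B2, c@B3, d@B3, e@B1, e@B5, f@B2, f@B4}   OUT={b@B2, c@B3, d@B3, e@B1, e@B5, f@B6}
  B7:   IN={b@B2, c@B3, d@B3, e@B1, e@B5, f@B6}   OUT={a@B7, b@B2, c@B3, d@B3, e@B7, f@B7}

Merge at B6: IN[B6] = OUT[B2] ⊔ OUT[B5] = {b@B2, c@B3, d@B3, e@B1, e@B5, f@B2, f@B4}
Applying B6's transfer function to that IN value gives OUT[B6] (row B6 above).

Answer: {b@B2, c@B3, d@B3, e@B1, e@B5, f@B6}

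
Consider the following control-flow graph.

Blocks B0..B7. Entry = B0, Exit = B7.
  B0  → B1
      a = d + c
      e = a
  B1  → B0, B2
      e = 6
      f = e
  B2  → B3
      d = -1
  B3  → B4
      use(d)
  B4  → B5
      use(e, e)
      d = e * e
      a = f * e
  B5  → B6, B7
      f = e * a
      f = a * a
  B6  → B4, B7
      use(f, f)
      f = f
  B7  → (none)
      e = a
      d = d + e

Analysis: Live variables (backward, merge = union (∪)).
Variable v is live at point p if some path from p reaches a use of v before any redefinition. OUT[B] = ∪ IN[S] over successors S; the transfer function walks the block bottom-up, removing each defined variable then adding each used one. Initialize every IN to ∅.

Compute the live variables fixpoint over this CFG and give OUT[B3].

Per-block solution:
  B0:  IN={c, d}  OUT={c, d}
  B1:  IN={c, d}  OUT={c, d, e, f}
  B2:  IN={e, f}  OUT={d, e, f}
  B3:  IN={d, e, f}  OUT={e, f}
  B4:  IN={e, f}  OUT={a, d, e}
  B5:  IN={a, d, e}  OUT={a, d, e, f}
  B6:  IN={a, d, e, f}  OUT={a, d, e, f}
  B7:  IN={a, d}  OUT={}

Merge at B3: OUT[B3] = IN[B4] = {e, f}

Answer: {e, f}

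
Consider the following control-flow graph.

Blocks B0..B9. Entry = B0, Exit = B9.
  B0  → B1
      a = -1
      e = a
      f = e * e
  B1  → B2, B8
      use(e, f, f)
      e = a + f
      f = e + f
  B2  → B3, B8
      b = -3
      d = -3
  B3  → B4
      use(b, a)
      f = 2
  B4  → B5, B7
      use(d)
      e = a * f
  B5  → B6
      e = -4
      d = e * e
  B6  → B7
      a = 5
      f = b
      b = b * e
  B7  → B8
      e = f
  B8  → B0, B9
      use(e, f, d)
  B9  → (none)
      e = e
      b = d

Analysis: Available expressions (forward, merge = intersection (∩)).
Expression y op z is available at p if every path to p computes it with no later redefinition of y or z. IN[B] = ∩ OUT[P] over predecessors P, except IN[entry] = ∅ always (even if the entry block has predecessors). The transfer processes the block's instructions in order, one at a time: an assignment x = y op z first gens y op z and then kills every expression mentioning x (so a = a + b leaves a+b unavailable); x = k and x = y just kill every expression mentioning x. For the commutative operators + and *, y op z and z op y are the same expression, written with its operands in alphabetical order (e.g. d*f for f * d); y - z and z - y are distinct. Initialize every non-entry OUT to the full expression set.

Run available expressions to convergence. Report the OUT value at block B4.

Answer: {a*f}

Derivation:
Fixpoint table:
  B0: | IN={} | OUT={e*e}
  B1: | IN={e*e} | OUT={}
  B2: | IN={} | OUT={}
  B3: | IN={} | OUT={}
  B4: | IN={} | OUT={a*f}
  B5: | IN={a*f} | OUT={a*f, e*e}
  B6: | IN={a*f, e*e} | OUT={e*e}
  B7: | IN={} | OUT={}
  B8: | IN={} | OUT={}
  B9: | IN={} | OUT={}

Merge at B4: IN[B4] = OUT[B3] = {}
Applying B4's transfer function to that IN value gives OUT[B4] (row B4 above).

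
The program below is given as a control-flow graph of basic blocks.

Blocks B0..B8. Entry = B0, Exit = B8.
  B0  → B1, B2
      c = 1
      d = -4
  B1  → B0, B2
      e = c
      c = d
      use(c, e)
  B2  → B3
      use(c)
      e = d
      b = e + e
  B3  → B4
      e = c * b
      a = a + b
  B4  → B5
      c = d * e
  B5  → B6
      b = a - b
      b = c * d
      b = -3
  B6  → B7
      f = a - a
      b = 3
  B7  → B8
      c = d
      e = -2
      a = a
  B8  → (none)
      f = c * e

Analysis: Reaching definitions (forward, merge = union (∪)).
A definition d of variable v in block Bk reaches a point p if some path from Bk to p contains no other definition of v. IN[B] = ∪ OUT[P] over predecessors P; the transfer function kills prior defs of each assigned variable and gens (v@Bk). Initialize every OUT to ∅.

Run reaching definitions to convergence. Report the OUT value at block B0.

Answer: {c@B0, d@B0, e@B1}

Working:
Converged values:
  B0:  IN={c@B1, d@B0, e@B1}  OUT={c@B0, d@B0, e@B1}
  B1:  IN={c@B0, d@B0, e@B1}  OUT={c@B1, d@B0, e@B1}
  B2:  IN={c@B0, c@B1, d@B0, e@B1}  OUT={b@B2, c@B0, c@B1, d@B0, e@B2}
  B3:  IN={b@B2, c@B0, c@B1, d@B0, e@B2}  OUT={a@B3, b@B2, c@B0, c@B1, d@B0, e@B3}
  B4:  IN={a@B3, b@B2, c@B0, c@B1, d@B0, e@B3}  OUT={a@B3, b@B2, c@B4, d@B0, e@B3}
  B5:  IN={a@B3, b@B2, c@B4, d@B0, e@B3}  OUT={a@B3, b@B5, c@B4, d@B0, e@B3}
  B6:  IN={a@B3, b@B5, c@B4, d@B0, e@B3}  OUT={a@B3, b@B6, c@B4, d@B0, e@B3, f@B6}
  B7:  IN={a@B3, b@B6, c@B4, d@B0, e@B3, f@B6}  OUT={a@B7, b@B6, c@B7, d@B0, e@B7, f@B6}
  B8:  IN={a@B7, b@B6, c@B7, d@B0, e@B7, f@B6}  OUT={a@B7, b@B6, c@B7, d@B0, e@B7, f@B8}

Merge at B0 (entry node, so the boundary value {} is joined with the incoming edge(s)): IN[B0] = {} ⊔ OUT[B1] = {c@B1, d@B0, e@B1}
Applying B0's transfer function to that IN value gives OUT[B0] (row B0 above).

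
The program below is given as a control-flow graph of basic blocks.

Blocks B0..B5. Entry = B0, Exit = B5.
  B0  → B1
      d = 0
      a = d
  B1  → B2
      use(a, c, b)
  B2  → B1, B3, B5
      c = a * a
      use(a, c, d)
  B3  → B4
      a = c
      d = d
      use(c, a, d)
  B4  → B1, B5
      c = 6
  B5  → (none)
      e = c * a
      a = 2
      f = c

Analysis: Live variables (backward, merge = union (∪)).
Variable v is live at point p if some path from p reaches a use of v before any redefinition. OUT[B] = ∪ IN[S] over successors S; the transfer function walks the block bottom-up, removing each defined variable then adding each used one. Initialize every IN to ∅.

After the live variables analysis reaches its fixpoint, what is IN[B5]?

Fixpoint table:
  B0: | IN={b, c} | OUT={a, b, c, d}
  B1: | IN={a, b, c, d} | OUT={a, b, d}
  B2: | IN={a, b, d} | OUT={a, b, c, d}
  B3: | IN={b, c, d} | OUT={a, b, d}
  B4: | IN={a, b, d} | OUT={a, b, c, d}
  B5: | IN={a, c} | OUT={}

B5 is the boundary node: OUT[B5] = {}
Applying B5's transfer function to that OUT value gives IN[B5] (row B5 above).

Answer: {a, c}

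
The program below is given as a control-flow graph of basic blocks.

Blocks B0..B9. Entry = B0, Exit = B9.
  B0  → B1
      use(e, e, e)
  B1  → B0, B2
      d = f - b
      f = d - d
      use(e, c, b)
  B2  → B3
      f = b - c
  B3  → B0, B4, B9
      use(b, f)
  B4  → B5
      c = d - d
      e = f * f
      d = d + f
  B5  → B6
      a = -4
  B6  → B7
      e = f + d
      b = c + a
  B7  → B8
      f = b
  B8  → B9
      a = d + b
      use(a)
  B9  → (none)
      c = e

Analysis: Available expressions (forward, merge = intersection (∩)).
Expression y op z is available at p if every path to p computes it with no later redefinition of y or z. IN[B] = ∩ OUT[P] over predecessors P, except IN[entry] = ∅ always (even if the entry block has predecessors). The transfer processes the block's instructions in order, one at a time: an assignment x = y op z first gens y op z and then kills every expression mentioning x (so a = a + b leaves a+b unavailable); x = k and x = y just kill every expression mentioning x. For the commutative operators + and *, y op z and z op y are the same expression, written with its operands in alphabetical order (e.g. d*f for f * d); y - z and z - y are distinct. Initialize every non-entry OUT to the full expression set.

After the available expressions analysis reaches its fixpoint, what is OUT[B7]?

Answer: {a+c}

Working:
Converged values:
  B0:  IN={}  OUT={}
  B1:  IN={}  OUT={d-d}
  B2:  IN={d-d}  OUT={b-c, d-d}
  B3:  IN={b-c, d-d}  OUT={b-c, d-d}
  B4:  IN={b-c, d-d}  OUT={f*f}
  B5:  IN={f*f}  OUT={f*f}
  B6:  IN={f*f}  OUT={a+c, d+f, f*f}
  B7:  IN={a+c, d+f, f*f}  OUT={a+c}
  B8:  IN={a+c}  OUT={b+d}
  B9:  IN={}  OUT={}

Merge at B7: IN[B7] = OUT[B6] = {a+c, d+f, f*f}
Applying B7's transfer function to that IN value gives OUT[B7] (row B7 above).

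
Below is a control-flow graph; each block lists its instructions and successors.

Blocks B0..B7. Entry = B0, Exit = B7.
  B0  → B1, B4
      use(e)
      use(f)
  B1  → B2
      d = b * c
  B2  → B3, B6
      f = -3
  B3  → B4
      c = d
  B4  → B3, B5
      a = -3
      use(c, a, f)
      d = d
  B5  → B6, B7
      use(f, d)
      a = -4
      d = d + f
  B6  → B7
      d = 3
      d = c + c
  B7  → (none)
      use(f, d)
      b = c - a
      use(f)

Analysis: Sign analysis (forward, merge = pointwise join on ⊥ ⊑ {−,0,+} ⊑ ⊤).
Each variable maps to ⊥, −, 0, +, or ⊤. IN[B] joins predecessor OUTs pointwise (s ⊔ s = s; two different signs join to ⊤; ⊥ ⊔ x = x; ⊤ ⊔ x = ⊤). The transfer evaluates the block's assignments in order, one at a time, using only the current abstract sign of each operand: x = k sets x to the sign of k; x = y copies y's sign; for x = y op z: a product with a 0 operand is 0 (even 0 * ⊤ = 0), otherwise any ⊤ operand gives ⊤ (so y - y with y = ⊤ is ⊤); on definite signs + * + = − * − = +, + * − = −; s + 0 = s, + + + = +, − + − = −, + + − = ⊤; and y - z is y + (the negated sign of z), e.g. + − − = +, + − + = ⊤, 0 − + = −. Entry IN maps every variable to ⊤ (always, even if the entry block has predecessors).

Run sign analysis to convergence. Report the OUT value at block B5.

Answer: {a: -, b: ⊤, c: ⊤, d: ⊤, e: ⊤, f: ⊤}

Derivation:
Fixpoint table:
  B0:   IN=(all ⊤)   OUT=(all ⊤)
  B1:   IN=(all ⊤)   OUT=(all ⊤)
  B2:   IN=(all ⊤)   OUT={f:-; rest ⊤}
  B3:   IN=(all ⊤)   OUT=(all ⊤)
  B4:   IN=(all ⊤)   OUT={a:-; rest ⊤}
  B5:   IN={a:-; rest ⊤}   OUT={a:-; rest ⊤}
  B6:   IN=(all ⊤)   OUT=(all ⊤)
  B7:   IN=(all ⊤)   OUT=(all ⊤)

Merge at B5: IN[B5] = OUT[B4] = {a: -, b: ⊤, c: ⊤, d: ⊤, e: ⊤, f: ⊤}
Applying B5's transfer function to that IN value gives OUT[B5] (row B5 above).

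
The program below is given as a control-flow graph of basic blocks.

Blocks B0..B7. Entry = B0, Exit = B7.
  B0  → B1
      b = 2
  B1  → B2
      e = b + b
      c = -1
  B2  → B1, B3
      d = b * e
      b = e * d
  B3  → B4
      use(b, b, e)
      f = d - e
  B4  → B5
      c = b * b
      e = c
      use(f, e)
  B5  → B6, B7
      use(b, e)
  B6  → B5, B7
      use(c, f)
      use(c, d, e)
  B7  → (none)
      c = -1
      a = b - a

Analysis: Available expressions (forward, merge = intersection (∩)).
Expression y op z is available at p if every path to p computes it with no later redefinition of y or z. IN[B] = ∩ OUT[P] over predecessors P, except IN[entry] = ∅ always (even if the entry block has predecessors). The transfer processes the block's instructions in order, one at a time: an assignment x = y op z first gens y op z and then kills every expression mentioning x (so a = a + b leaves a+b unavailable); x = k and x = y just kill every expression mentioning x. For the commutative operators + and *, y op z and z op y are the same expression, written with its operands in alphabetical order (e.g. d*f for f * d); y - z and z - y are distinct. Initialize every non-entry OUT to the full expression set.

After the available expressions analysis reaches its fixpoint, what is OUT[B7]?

Per-block solution:
  B0:  IN={}  OUT={}
  B1:  IN={}  OUT={b+b}
  B2:  IN={b+b}  OUT={d*e}
  B3:  IN={d*e}  OUT={d*e, d-e}
  B4:  IN={d*e, d-e}  OUT={b*b}
  B5:  IN={b*b}  OUT={b*b}
  B6:  IN={b*b}  OUT={b*b}
  B7:  IN={b*b}  OUT={b*b}

Merge at B7: IN[B7] = OUT[B5] ∩ OUT[B6] = {b*b}
Applying B7's transfer function to that IN value gives OUT[B7] (row B7 above).

Answer: {b*b}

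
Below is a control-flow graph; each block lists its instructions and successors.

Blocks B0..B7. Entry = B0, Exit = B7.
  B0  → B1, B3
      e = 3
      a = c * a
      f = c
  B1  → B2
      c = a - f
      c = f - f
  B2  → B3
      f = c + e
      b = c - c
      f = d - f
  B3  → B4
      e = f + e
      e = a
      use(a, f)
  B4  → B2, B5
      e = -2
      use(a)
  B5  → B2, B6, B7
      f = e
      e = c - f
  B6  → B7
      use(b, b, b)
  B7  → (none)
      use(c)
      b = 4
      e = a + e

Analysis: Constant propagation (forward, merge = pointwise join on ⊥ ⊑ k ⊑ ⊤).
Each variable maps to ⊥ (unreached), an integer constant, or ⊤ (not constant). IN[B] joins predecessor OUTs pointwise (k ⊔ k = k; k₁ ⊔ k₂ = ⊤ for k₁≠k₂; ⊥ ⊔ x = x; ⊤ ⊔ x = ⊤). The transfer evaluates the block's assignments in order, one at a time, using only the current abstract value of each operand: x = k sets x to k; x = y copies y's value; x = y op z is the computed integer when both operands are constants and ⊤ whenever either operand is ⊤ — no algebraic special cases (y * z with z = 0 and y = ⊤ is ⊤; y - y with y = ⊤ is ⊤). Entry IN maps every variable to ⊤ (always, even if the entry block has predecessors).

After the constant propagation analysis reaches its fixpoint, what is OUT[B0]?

Answer: {a: ⊤, b: ⊤, c: ⊤, d: ⊤, e: 3, f: ⊤}

Derivation:
Fixpoint table:
  B0:  IN=(all ⊤)  OUT={e:3; rest ⊤}
  B1:  IN={e:3; rest ⊤}  OUT={e:3; rest ⊤}
  B2:  IN=(all ⊤)  OUT=(all ⊤)
  B3:  IN=(all ⊤)  OUT=(all ⊤)
  B4:  IN=(all ⊤)  OUT={e:-2; rest ⊤}
  B5:  IN={e:-2; rest ⊤}  OUT={f:-2; rest ⊤}
  B6:  IN={f:-2; rest ⊤}  OUT={f:-2; rest ⊤}
  B7:  IN={f:-2; rest ⊤}  OUT={b:4, f:-2; rest ⊤}

B0 is the boundary node: IN[B0] = {a: ⊤, b: ⊤, c: ⊤, d: ⊤, e: ⊤, f: ⊤}
Applying B0's transfer function to that IN value gives OUT[B0] (row B0 above).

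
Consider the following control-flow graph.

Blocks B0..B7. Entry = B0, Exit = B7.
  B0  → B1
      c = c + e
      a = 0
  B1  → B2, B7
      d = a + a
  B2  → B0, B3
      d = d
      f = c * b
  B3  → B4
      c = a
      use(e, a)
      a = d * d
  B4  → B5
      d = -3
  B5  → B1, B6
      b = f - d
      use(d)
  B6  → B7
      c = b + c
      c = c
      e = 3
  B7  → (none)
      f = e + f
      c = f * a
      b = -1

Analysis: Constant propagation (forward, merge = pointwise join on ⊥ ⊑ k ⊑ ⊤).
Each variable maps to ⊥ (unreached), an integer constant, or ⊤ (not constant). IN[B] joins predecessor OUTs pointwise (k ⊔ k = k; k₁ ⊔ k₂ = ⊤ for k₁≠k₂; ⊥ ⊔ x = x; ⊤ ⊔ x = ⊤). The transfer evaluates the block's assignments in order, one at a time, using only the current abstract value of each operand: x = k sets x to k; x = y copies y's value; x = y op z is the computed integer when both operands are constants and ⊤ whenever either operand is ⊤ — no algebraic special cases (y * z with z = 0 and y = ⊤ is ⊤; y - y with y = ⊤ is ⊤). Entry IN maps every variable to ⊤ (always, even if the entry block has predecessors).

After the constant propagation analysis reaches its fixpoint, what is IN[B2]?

Answer: {a: 0, b: ⊤, c: ⊤, d: 0, e: ⊤, f: ⊤}

Trace:
Converged values:
  B0:   IN=(all ⊤)   OUT={a:0; rest ⊤}
  B1:   IN={a:0; rest ⊤}   OUT={a:0, d:0; rest ⊤}
  B2:   IN={a:0, d:0; rest ⊤}   OUT={a:0, d:0; rest ⊤}
  B3:   IN={a:0, d:0; rest ⊤}   OUT={a:0, c:0, d:0; rest ⊤}
  B4:   IN={a:0, c:0, d:0; rest ⊤}   OUT={a:0, c:0, d:-3; rest ⊤}
  B5:   IN={a:0, c:0, d:-3; rest ⊤}   OUT={a:0, c:0, d:-3; rest ⊤}
  B6:   IN={a:0, c:0, d:-3; rest ⊤}   OUT={a:0, d:-3, e:3; rest ⊤}
  B7:   IN={a:0; rest ⊤}   OUT={a:0, b:-1; rest ⊤}

Merge at B2: IN[B2] = OUT[B1] = {a: 0, b: ⊤, c: ⊤, d: 0, e: ⊤, f: ⊤}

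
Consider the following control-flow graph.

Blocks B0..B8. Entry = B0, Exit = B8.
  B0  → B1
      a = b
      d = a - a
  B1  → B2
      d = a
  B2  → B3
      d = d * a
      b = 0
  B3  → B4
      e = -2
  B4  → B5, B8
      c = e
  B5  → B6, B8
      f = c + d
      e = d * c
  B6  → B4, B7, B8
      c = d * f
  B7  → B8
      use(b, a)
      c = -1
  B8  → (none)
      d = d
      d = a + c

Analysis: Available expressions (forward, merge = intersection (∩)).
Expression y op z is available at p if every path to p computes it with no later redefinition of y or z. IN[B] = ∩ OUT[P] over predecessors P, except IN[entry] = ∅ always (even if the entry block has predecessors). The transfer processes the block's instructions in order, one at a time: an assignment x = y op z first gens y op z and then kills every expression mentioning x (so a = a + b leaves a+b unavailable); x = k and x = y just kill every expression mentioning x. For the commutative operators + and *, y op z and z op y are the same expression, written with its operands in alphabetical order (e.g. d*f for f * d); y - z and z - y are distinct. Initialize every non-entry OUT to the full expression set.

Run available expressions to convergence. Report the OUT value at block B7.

Answer: {a-a, d*f}

Derivation:
Converged values:
  B0: | IN={} | OUT={a-a}
  B1: | IN={a-a} | OUT={a-a}
  B2: | IN={a-a} | OUT={a-a}
  B3: | IN={a-a} | OUT={a-a}
  B4: | IN={a-a} | OUT={a-a}
  B5: | IN={a-a} | OUT={a-a, c*d, c+d}
  B6: | IN={a-a, c*d, c+d} | OUT={a-a, d*f}
  B7: | IN={a-a, d*f} | OUT={a-a, d*f}
  B8: | IN={a-a} | OUT={a+c, a-a}

Merge at B7: IN[B7] = OUT[B6] = {a-a, d*f}
Applying B7's transfer function to that IN value gives OUT[B7] (row B7 above).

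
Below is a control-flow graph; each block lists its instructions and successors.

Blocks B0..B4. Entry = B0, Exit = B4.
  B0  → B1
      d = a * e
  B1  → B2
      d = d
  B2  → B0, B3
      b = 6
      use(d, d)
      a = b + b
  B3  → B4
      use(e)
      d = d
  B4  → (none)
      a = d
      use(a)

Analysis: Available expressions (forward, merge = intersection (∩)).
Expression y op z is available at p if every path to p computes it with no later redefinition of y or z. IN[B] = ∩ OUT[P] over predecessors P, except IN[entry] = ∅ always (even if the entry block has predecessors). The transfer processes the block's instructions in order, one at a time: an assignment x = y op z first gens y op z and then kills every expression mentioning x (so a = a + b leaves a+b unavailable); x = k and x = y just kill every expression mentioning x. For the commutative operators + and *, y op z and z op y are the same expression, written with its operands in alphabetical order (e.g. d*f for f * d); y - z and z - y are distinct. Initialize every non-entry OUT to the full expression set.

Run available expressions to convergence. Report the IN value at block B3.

Answer: {b+b}

Working:
Converged values:
  B0: | IN={} | OUT={a*e}
  B1: | IN={a*e} | OUT={a*e}
  B2: | IN={a*e} | OUT={b+b}
  B3: | IN={b+b} | OUT={b+b}
  B4: | IN={b+b} | OUT={b+b}

Merge at B3: IN[B3] = OUT[B2] = {b+b}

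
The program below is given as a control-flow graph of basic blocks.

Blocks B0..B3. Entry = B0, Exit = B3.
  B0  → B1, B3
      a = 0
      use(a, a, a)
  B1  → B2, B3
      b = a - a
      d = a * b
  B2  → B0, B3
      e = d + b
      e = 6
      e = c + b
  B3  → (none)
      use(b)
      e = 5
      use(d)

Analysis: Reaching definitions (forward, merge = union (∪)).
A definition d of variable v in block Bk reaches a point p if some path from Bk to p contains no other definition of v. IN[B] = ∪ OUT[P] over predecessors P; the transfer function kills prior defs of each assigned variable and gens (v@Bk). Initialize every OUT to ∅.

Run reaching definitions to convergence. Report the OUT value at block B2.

Converged values:
  B0: | IN={a@B0, b@B1, d@B1, e@B2} | OUT={a@B0, b@B1, d@B1, e@B2}
  B1: | IN={a@B0, b@B1, d@B1, e@B2} | OUT={a@B0, b@B1, d@B1, e@B2}
  B2: | IN={a@B0, b@B1, d@B1, e@B2} | OUT={a@B0, b@B1, d@B1, e@B2}
  B3: | IN={a@B0, b@B1, d@B1, e@B2} | OUT={a@B0, b@B1, d@B1, e@B3}

Merge at B2: IN[B2] = OUT[B1] = {a@B0, b@B1, d@B1, e@B2}
Applying B2's transfer function to that IN value gives OUT[B2] (row B2 above).

Answer: {a@B0, b@B1, d@B1, e@B2}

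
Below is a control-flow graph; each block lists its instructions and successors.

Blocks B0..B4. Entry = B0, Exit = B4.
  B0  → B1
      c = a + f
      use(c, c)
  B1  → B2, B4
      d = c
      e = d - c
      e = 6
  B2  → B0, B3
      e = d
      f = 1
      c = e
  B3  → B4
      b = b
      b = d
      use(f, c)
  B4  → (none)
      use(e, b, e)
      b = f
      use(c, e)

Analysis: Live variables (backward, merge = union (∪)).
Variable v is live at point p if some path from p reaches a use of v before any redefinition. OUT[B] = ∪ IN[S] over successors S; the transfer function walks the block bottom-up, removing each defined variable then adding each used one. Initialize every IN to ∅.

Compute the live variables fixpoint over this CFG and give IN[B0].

Answer: {a, b, f}

Derivation:
Converged values:
  B0:  IN={a, b, f}  OUT={a, b, c, f}
  B1:  IN={a, b, c, f}  OUT={a, b, c, d, e, f}
  B2:  IN={a, b, d}  OUT={a, b, c, d, e, f}
  B3:  IN={b, c, d, e, f}  OUT={b, c, e, f}
  B4:  IN={b, c, e, f}  OUT={}

Merge at B0: OUT[B0] = IN[B1] = {a, b, c, f}
Applying B0's transfer function to that OUT value gives IN[B0] (row B0 above).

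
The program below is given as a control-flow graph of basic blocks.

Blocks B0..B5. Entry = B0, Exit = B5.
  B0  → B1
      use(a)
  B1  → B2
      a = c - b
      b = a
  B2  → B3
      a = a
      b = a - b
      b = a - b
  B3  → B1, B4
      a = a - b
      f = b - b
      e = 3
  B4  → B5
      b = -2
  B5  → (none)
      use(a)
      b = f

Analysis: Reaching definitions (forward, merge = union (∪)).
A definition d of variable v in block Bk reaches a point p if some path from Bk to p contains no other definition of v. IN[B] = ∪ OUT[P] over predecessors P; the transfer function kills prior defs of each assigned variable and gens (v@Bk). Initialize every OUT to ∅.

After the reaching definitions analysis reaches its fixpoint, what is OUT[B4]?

Answer: {a@B3, b@B4, e@B3, f@B3}

Working:
Converged values:
  B0:   IN={}   OUT={}
  B1:   IN={a@B3, b@B2, e@B3, f@B3}   OUT={a@B1, b@B1, e@B3, f@B3}
  B2:   IN={a@B1, b@B1, e@B3, f@B3}   OUT={a@B2, b@B2, e@B3, f@B3}
  B3:   IN={a@B2, b@B2, e@B3, f@B3}   OUT={a@B3, b@B2, e@B3, f@B3}
  B4:   IN={a@B3, b@B2, e@B3, f@B3}   OUT={a@B3, b@B4, e@B3, f@B3}
  B5:   IN={a@B3, b@B4, e@B3, f@B3}   OUT={a@B3, b@B5, e@B3, f@B3}

Merge at B4: IN[B4] = OUT[B3] = {a@B3, b@B2, e@B3, f@B3}
Applying B4's transfer function to that IN value gives OUT[B4] (row B4 above).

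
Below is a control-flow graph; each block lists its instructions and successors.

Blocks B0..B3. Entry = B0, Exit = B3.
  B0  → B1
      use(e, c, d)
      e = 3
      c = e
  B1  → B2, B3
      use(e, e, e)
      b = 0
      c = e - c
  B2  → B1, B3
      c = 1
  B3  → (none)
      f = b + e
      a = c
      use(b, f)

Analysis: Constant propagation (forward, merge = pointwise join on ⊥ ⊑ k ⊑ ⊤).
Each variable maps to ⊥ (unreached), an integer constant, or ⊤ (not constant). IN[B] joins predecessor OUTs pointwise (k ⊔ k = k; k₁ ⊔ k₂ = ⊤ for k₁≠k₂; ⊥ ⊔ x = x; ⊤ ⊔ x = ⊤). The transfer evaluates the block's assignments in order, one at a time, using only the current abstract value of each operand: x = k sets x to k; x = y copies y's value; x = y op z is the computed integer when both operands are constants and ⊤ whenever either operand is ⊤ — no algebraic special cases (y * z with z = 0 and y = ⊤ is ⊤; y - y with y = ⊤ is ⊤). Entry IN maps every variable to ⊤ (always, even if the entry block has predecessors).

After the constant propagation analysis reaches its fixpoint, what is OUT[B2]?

Per-block solution:
  B0: | IN=(all ⊤) | OUT={c:3, e:3; rest ⊤}
  B1: | IN={e:3; rest ⊤} | OUT={b:0, e:3; rest ⊤}
  B2: | IN={b:0, e:3; rest ⊤} | OUT={b:0, c:1, e:3; rest ⊤}
  B3: | IN={b:0, e:3; rest ⊤} | OUT={b:0, e:3, f:3; rest ⊤}

Merge at B2: IN[B2] = OUT[B1] = {a: ⊤, b: 0, c: ⊤, d: ⊤, e: 3, f: ⊤}
Applying B2's transfer function to that IN value gives OUT[B2] (row B2 above).

Answer: {a: ⊤, b: 0, c: 1, d: ⊤, e: 3, f: ⊤}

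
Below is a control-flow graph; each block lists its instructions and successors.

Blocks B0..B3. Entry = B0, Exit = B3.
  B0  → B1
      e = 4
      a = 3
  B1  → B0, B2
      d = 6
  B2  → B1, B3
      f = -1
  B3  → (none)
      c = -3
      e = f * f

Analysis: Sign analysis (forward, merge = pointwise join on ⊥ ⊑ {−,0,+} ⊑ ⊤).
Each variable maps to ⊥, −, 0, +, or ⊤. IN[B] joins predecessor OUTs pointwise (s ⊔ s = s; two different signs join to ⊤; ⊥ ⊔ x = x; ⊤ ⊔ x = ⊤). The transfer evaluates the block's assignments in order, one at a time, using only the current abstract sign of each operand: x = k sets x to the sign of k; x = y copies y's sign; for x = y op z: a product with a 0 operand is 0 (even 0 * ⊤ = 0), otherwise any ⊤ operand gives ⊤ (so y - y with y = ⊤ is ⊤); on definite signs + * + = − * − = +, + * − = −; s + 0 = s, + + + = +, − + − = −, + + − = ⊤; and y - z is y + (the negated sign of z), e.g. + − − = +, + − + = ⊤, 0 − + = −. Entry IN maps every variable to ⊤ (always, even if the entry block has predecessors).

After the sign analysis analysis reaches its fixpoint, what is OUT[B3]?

Answer: {a: +, b: ⊤, c: -, d: +, e: +, f: -}

Working:
Fixpoint table:
  B0:  IN=(all ⊤)  OUT={a:+, e:+; rest ⊤}
  B1:  IN={a:+, e:+; rest ⊤}  OUT={a:+, d:+, e:+; rest ⊤}
  B2:  IN={a:+, d:+, e:+; rest ⊤}  OUT={a:+, d:+, e:+, f:-; rest ⊤}
  B3:  IN={a:+, d:+, e:+, f:-; rest ⊤}  OUT={a:+, c:-, d:+, e:+, f:-; rest ⊤}

Merge at B3: IN[B3] = OUT[B2] = {a: +, b: ⊤, c: ⊤, d: +, e: +, f: -}
Applying B3's transfer function to that IN value gives OUT[B3] (row B3 above).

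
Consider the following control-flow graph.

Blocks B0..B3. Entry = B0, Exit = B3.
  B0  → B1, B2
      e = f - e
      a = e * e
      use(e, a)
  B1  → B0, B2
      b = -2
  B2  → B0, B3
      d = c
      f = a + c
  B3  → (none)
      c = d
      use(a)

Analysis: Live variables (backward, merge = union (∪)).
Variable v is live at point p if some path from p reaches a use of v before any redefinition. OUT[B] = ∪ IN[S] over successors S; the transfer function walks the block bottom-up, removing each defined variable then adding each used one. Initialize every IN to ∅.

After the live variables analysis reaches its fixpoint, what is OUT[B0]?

Converged values:
  B0:  IN={c, e, f}  OUT={a, c, e, f}
  B1:  IN={a, c, e, f}  OUT={a, c, e, f}
  B2:  IN={a, c, e}  OUT={a, c, d, e, f}
  B3:  IN={a, d}  OUT={}

Merge at B0: OUT[B0] = IN[B1] ⊔ IN[B2] = {a, c, e, f}

Answer: {a, c, e, f}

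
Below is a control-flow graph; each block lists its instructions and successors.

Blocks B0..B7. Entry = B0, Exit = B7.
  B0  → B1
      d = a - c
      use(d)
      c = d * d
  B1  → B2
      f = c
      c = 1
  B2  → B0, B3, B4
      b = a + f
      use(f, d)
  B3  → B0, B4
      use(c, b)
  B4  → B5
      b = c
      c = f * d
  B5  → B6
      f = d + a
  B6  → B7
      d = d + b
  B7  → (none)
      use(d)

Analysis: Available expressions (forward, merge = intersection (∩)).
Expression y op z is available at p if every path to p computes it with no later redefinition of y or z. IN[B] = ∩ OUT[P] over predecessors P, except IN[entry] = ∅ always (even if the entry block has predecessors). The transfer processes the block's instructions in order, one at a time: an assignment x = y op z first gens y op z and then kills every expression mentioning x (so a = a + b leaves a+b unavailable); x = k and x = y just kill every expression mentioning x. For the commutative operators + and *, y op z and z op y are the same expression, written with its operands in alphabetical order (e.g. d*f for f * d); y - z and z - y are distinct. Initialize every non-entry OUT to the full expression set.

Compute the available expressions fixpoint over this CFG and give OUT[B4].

Answer: {a+f, d*d, d*f}

Trace:
Converged values:
  B0:  IN={}  OUT={d*d}
  B1:  IN={d*d}  OUT={d*d}
  B2:  IN={d*d}  OUT={a+f, d*d}
  B3:  IN={a+f, d*d}  OUT={a+f, d*d}
  B4:  IN={a+f, d*d}  OUT={a+f, d*d, d*f}
  B5:  IN={a+f, d*d, d*f}  OUT={a+d, d*d}
  B6:  IN={a+d, d*d}  OUT={}
  B7:  IN={}  OUT={}

Merge at B4: IN[B4] = OUT[B2] ∩ OUT[B3] = {a+f, d*d}
Applying B4's transfer function to that IN value gives OUT[B4] (row B4 above).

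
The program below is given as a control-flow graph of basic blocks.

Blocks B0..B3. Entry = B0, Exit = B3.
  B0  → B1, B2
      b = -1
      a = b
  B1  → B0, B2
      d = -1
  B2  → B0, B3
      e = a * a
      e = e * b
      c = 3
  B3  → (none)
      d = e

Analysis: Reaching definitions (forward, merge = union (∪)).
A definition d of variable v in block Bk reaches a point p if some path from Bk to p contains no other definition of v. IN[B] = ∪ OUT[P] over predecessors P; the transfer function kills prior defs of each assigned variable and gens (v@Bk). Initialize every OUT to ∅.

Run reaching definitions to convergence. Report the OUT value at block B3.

Answer: {a@B0, b@B0, c@B2, d@B3, e@B2}

Trace:
Fixpoint table:
  B0:   IN={a@B0, b@B0, c@B2, d@B1, e@B2}   OUT={a@B0, b@B0, c@B2, d@B1, e@B2}
  B1:   IN={a@B0, b@B0, c@B2, d@B1, e@B2}   OUT={a@B0, b@B0, c@B2, d@B1, e@B2}
  B2:   IN={a@B0, b@B0, c@B2, d@B1, e@B2}   OUT={a@B0, b@B0, c@B2, d@B1, e@B2}
  B3:   IN={a@B0, b@B0, c@B2, d@B1, e@B2}   OUT={a@B0, b@B0, c@B2, d@B3, e@B2}

Merge at B3: IN[B3] = OUT[B2] = {a@B0, b@B0, c@B2, d@B1, e@B2}
Applying B3's transfer function to that IN value gives OUT[B3] (row B3 above).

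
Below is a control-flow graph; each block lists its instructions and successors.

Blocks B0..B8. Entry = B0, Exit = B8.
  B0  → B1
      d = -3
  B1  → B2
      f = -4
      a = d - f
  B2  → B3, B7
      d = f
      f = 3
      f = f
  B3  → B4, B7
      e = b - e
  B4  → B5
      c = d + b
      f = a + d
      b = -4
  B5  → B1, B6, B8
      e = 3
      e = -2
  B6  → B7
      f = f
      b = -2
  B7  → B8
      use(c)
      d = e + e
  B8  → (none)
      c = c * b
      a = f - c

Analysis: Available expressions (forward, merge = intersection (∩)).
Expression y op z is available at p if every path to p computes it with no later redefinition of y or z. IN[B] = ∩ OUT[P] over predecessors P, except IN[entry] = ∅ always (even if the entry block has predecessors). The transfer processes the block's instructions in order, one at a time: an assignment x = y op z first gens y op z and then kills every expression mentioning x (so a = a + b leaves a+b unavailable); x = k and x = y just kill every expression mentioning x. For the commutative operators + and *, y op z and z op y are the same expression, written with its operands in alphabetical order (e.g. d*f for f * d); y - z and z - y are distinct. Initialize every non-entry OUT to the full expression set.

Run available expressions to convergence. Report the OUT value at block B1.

Answer: {d-f}

Derivation:
Per-block solution:
  B0:   IN={}   OUT={}
  B1:   IN={}   OUT={d-f}
  B2:   IN={d-f}   OUT={}
  B3:   IN={}   OUT={}
  B4:   IN={}   OUT={a+d}
  B5:   IN={a+d}   OUT={a+d}
  B6:   IN={a+d}   OUT={a+d}
  B7:   IN={}   OUT={e+e}
  B8:   IN={}   OUT={f-c}

Merge at B1: IN[B1] = OUT[B0] ∩ OUT[B5] = {}
Applying B1's transfer function to that IN value gives OUT[B1] (row B1 above).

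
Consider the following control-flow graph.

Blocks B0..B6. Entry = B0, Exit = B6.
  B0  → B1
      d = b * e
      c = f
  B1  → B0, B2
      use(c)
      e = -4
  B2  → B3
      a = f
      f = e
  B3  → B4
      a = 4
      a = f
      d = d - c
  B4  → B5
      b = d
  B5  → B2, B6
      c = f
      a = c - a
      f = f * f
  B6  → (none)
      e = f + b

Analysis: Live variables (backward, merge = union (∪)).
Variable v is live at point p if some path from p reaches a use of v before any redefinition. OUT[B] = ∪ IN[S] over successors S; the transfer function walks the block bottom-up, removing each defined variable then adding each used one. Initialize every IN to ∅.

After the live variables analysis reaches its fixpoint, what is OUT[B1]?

Answer: {b, c, d, e, f}

Trace:
Converged values:
  B0:  IN={b, e, f}  OUT={b, c, d, f}
  B1:  IN={b, c, d, f}  OUT={b, c, d, e, f}
  B2:  IN={c, d, e, f}  OUT={c, d, e, f}
  B3:  IN={c, d, e, f}  OUT={a, d, e, f}
  B4:  IN={a, d, e, f}  OUT={a, b, d, e, f}
  B5:  IN={a, b, d, e, f}  OUT={b, c, d, e, f}
  B6:  IN={b, f}  OUT={}

Merge at B1: OUT[B1] = IN[B0] ⊔ IN[B2] = {b, c, d, e, f}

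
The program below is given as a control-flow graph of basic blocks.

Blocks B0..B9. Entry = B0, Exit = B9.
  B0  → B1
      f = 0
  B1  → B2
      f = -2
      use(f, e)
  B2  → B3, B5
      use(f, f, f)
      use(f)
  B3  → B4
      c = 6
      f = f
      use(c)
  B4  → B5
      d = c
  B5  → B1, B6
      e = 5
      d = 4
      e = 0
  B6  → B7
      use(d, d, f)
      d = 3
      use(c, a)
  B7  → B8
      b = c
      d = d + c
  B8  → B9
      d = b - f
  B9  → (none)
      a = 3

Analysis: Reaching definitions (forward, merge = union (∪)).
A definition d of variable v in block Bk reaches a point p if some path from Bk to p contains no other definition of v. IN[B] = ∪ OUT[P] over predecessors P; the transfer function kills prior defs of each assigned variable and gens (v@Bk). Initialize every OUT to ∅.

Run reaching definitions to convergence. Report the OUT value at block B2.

Converged values:
  B0: | IN={} | OUT={f@B0}
  B1: | IN={c@B3, d@B5, e@B5, f@B0, f@B1, f@B3} | OUT={c@B3, d@B5, e@B5, f@B1}
  B2: | IN={c@B3, d@B5, e@B5, f@B1} | OUT={c@B3, d@B5, e@B5, f@B1}
  B3: | IN={c@B3, d@B5, e@B5, f@B1} | OUT={c@B3, d@B5, e@B5, f@B3}
  B4: | IN={c@B3, d@B5, e@B5, f@B3} | OUT={c@B3, d@B4, e@B5, f@B3}
  B5: | IN={c@B3, d@B4, d@B5, e@B5, f@B1, f@B3} | OUT={c@B3, d@B5, e@B5, f@B1, f@B3}
  B6: | IN={c@B3, d@B5, e@B5, f@B1, f@B3} | OUT={c@B3, d@B6, e@B5, f@B1, f@B3}
  B7: | IN={c@B3, d@B6, e@B5, f@B1, f@B3} | OUT={b@B7, c@B3, d@B7, e@B5, f@B1, f@B3}
  B8: | IN={b@B7, c@B3, d@B7, e@B5, f@B1, f@B3} | OUT={b@B7, c@B3, d@B8, e@B5, f@B1, f@B3}
  B9: | IN={b@B7, c@B3, d@B8, e@B5, f@B1, f@B3} | OUT={a@B9, b@B7, c@B3, d@B8, e@B5, f@B1, f@B3}

Merge at B2: IN[B2] = OUT[B1] = {c@B3, d@B5, e@B5, f@B1}
Applying B2's transfer function to that IN value gives OUT[B2] (row B2 above).

Answer: {c@B3, d@B5, e@B5, f@B1}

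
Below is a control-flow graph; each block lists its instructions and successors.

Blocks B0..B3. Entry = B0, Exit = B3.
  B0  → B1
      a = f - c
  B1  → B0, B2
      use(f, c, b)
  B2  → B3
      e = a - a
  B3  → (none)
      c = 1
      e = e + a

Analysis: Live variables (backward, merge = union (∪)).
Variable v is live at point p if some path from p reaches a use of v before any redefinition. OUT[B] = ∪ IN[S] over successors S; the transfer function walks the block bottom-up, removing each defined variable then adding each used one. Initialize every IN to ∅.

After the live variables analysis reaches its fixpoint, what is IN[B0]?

Converged values:
  B0:  IN={b, c, f}  OUT={a, b, c, f}
  B1:  IN={a, b, c, f}  OUT={a, b, c, f}
  B2:  IN={a}  OUT={a, e}
  B3:  IN={a, e}  OUT={}

Merge at B0: OUT[B0] = IN[B1] = {a, b, c, f}
Applying B0's transfer function to that OUT value gives IN[B0] (row B0 above).

Answer: {b, c, f}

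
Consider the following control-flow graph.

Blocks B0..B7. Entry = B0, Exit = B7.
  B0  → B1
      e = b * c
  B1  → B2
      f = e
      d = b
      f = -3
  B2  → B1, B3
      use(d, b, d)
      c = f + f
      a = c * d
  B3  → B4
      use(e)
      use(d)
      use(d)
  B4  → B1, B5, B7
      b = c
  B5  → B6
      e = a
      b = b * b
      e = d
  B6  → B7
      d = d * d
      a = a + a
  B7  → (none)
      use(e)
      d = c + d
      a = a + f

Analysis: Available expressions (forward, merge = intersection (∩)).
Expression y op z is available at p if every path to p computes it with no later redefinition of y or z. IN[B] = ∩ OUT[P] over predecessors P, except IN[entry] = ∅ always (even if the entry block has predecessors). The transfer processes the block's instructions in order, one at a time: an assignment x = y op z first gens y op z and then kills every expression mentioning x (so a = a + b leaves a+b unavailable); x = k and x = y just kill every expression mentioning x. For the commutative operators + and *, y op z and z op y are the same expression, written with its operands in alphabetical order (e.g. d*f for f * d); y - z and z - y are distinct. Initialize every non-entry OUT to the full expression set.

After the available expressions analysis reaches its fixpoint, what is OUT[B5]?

Converged values:
  B0: | IN={} | OUT={b*c}
  B1: | IN={} | OUT={}
  B2: | IN={} | OUT={c*d, f+f}
  B3: | IN={c*d, f+f} | OUT={c*d, f+f}
  B4: | IN={c*d, f+f} | OUT={c*d, f+f}
  B5: | IN={c*d, f+f} | OUT={c*d, f+f}
  B6: | IN={c*d, f+f} | OUT={f+f}
  B7: | IN={f+f} | OUT={f+f}

Merge at B5: IN[B5] = OUT[B4] = {c*d, f+f}
Applying B5's transfer function to that IN value gives OUT[B5] (row B5 above).

Answer: {c*d, f+f}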